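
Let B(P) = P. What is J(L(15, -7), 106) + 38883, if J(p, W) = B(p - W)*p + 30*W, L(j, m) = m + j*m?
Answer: 66479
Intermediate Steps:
J(p, W) = 30*W + p*(p - W) (J(p, W) = (p - W)*p + 30*W = p*(p - W) + 30*W = 30*W + p*(p - W))
J(L(15, -7), 106) + 38883 = (30*106 - (-7*(1 + 15))*(106 - (-7)*(1 + 15))) + 38883 = (3180 - (-7*16)*(106 - (-7)*16)) + 38883 = (3180 - 1*(-112)*(106 - 1*(-112))) + 38883 = (3180 - 1*(-112)*(106 + 112)) + 38883 = (3180 - 1*(-112)*218) + 38883 = (3180 + 24416) + 38883 = 27596 + 38883 = 66479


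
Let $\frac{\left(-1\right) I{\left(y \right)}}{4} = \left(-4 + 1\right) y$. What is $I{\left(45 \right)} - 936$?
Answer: $-396$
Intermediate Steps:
$I{\left(y \right)} = 12 y$ ($I{\left(y \right)} = - 4 \left(-4 + 1\right) y = - 4 \left(- 3 y\right) = 12 y$)
$I{\left(45 \right)} - 936 = 12 \cdot 45 - 936 = 540 - 936 = -396$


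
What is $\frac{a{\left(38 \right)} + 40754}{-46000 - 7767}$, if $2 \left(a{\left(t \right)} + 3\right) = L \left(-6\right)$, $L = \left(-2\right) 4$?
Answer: $- \frac{5825}{7681} \approx -0.75836$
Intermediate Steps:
$L = -8$
$a{\left(t \right)} = 21$ ($a{\left(t \right)} = -3 + \frac{\left(-8\right) \left(-6\right)}{2} = -3 + \frac{1}{2} \cdot 48 = -3 + 24 = 21$)
$\frac{a{\left(38 \right)} + 40754}{-46000 - 7767} = \frac{21 + 40754}{-46000 - 7767} = \frac{40775}{-53767} = 40775 \left(- \frac{1}{53767}\right) = - \frac{5825}{7681}$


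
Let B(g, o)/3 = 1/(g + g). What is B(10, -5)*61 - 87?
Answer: -1557/20 ≈ -77.850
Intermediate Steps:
B(g, o) = 3/(2*g) (B(g, o) = 3/(g + g) = 3/((2*g)) = 3*(1/(2*g)) = 3/(2*g))
B(10, -5)*61 - 87 = ((3/2)/10)*61 - 87 = ((3/2)*(⅒))*61 - 87 = (3/20)*61 - 87 = 183/20 - 87 = -1557/20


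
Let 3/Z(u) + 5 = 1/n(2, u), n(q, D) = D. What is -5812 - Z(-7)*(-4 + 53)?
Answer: -69401/12 ≈ -5783.4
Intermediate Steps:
Z(u) = 3/(-5 + 1/u)
-5812 - Z(-7)*(-4 + 53) = -5812 - (-3*(-7)/(-1 + 5*(-7)))*(-4 + 53) = -5812 - (-3*(-7)/(-1 - 35))*49 = -5812 - (-3*(-7)/(-36))*49 = -5812 - (-3*(-7)*(-1/36))*49 = -5812 - (-7)*49/12 = -5812 - 1*(-343/12) = -5812 + 343/12 = -69401/12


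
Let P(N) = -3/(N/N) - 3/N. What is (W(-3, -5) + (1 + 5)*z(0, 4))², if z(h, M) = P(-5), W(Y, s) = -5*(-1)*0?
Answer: 5184/25 ≈ 207.36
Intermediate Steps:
P(N) = -3 - 3/N (P(N) = -3/1 - 3/N = -3*1 - 3/N = -3 - 3/N)
W(Y, s) = 0 (W(Y, s) = 5*0 = 0)
z(h, M) = -12/5 (z(h, M) = -3 - 3/(-5) = -3 - 3*(-⅕) = -3 + ⅗ = -12/5)
(W(-3, -5) + (1 + 5)*z(0, 4))² = (0 + (1 + 5)*(-12/5))² = (0 + 6*(-12/5))² = (0 - 72/5)² = (-72/5)² = 5184/25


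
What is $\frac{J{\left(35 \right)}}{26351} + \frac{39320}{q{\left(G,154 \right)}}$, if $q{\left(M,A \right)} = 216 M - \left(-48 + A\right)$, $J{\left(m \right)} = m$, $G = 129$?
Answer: $\frac{518546425}{365725529} \approx 1.4179$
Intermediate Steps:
$q{\left(M,A \right)} = 48 - A + 216 M$
$\frac{J{\left(35 \right)}}{26351} + \frac{39320}{q{\left(G,154 \right)}} = \frac{35}{26351} + \frac{39320}{48 - 154 + 216 \cdot 129} = 35 \cdot \frac{1}{26351} + \frac{39320}{48 - 154 + 27864} = \frac{35}{26351} + \frac{39320}{27758} = \frac{35}{26351} + 39320 \cdot \frac{1}{27758} = \frac{35}{26351} + \frac{19660}{13879} = \frac{518546425}{365725529}$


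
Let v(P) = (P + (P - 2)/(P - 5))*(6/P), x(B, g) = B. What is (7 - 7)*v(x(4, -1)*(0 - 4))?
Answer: 0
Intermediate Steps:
v(P) = 6*(P + (-2 + P)/(-5 + P))/P (v(P) = (P + (-2 + P)/(-5 + P))*(6/P) = 6*(P + (-2 + P)/(-5 + P))/P)
(7 - 7)*v(x(4, -1)*(0 - 4)) = (7 - 7)*(6*(-2 + (4*(0 - 4))² - 16*(0 - 4))/(((4*(0 - 4)))*(-5 + 4*(0 - 4)))) = 0*(6*(-2 + (4*(-4))² - 16*(-4))/(((4*(-4)))*(-5 + 4*(-4)))) = 0*(6*(-2 + (-16)² - 4*(-16))/(-16*(-5 - 16))) = 0*(6*(-1/16)*(-2 + 256 + 64)/(-21)) = 0*(6*(-1/16)*(-1/21)*318) = 0*(159/28) = 0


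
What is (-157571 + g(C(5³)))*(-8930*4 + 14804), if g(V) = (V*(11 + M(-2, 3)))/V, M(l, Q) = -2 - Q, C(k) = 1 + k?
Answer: 3295629540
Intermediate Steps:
g(V) = 6 (g(V) = (V*(11 + (-2 - 1*3)))/V = (V*(11 + (-2 - 3)))/V = (V*(11 - 5))/V = (V*6)/V = (6*V)/V = 6)
(-157571 + g(C(5³)))*(-8930*4 + 14804) = (-157571 + 6)*(-8930*4 + 14804) = -157565*(-35720 + 14804) = -157565*(-20916) = 3295629540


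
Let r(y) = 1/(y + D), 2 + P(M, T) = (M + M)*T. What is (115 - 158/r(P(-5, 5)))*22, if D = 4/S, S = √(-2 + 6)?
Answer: 176330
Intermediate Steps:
S = 2 (S = √4 = 2)
P(M, T) = -2 + 2*M*T (P(M, T) = -2 + (M + M)*T = -2 + (2*M)*T = -2 + 2*M*T)
D = 2 (D = 4/2 = 4*(½) = 2)
r(y) = 1/(2 + y) (r(y) = 1/(y + 2) = 1/(2 + y))
(115 - 158/r(P(-5, 5)))*22 = (115 - 316*(-5)*5)*22 = (115 - 158/(1/(2 + (-2 - 50))))*22 = (115 - 158/(1/(2 - 52)))*22 = (115 - 158/(1/(-50)))*22 = (115 - 158/(-1/50))*22 = (115 - 158*(-50))*22 = (115 + 7900)*22 = 8015*22 = 176330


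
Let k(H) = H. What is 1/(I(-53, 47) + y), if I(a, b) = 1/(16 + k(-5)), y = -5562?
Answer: -11/61181 ≈ -0.00017979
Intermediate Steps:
I(a, b) = 1/11 (I(a, b) = 1/(16 - 5) = 1/11)
1/(I(-53, 47) + y) = 1/(1/11 - 5562) = 1/(-61181/11) = -11/61181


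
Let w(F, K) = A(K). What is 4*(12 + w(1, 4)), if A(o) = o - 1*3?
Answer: 52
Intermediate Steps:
A(o) = -3 + o (A(o) = o - 3 = -3 + o)
w(F, K) = -3 + K
4*(12 + w(1, 4)) = 4*(12 + (-3 + 4)) = 4*(12 + 1) = 4*13 = 52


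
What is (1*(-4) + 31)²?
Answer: 729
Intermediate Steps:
(1*(-4) + 31)² = (-4 + 31)² = 27² = 729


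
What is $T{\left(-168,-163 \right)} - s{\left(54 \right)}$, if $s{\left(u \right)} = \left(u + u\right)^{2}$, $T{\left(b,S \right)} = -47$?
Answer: $-11711$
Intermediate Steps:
$s{\left(u \right)} = 4 u^{2}$ ($s{\left(u \right)} = \left(2 u\right)^{2} = 4 u^{2}$)
$T{\left(-168,-163 \right)} - s{\left(54 \right)} = -47 - 4 \cdot 54^{2} = -47 - 4 \cdot 2916 = -47 - 11664 = -11711$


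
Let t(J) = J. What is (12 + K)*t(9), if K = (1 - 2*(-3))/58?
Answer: 6327/58 ≈ 109.09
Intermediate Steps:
K = 7/58 (K = (1 + 6)*(1/58) = 7*(1/58) = 7/58 ≈ 0.12069)
(12 + K)*t(9) = (12 + 7/58)*9 = (703/58)*9 = 6327/58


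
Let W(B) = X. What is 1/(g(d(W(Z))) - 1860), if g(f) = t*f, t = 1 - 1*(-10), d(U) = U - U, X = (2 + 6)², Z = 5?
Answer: -1/1860 ≈ -0.00053763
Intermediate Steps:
X = 64 (X = 8² = 64)
W(B) = 64
d(U) = 0
t = 11 (t = 1 + 10 = 11)
g(f) = 11*f
1/(g(d(W(Z))) - 1860) = 1/(11*0 - 1860) = 1/(0 - 1860) = 1/(-1860) = -1/1860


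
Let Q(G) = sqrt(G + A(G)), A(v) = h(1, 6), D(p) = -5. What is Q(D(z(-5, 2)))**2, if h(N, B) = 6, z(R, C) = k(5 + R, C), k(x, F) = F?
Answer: 1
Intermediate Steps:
z(R, C) = C
A(v) = 6
Q(G) = sqrt(6 + G) (Q(G) = sqrt(G + 6) = sqrt(6 + G))
Q(D(z(-5, 2)))**2 = (sqrt(6 - 5))**2 = (sqrt(1))**2 = 1**2 = 1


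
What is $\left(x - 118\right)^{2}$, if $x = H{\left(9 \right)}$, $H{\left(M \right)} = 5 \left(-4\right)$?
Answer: $19044$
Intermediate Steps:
$H{\left(M \right)} = -20$
$x = -20$
$\left(x - 118\right)^{2} = \left(-20 - 118\right)^{2} = \left(-138\right)^{2} = 19044$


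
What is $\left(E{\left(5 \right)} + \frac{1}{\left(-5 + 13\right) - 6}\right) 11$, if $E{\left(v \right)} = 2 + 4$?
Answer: $\frac{143}{2} \approx 71.5$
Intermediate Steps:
$E{\left(v \right)} = 6$
$\left(E{\left(5 \right)} + \frac{1}{\left(-5 + 13\right) - 6}\right) 11 = \left(6 + \frac{1}{\left(-5 + 13\right) - 6}\right) 11 = \left(6 + \frac{1}{8 - 6}\right) 11 = \left(6 + \frac{1}{2}\right) 11 = \frac{13}{2} \cdot 11 = \frac{143}{2}$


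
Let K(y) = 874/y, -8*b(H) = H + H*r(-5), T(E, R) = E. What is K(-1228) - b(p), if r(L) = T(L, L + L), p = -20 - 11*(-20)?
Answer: -61837/614 ≈ -100.71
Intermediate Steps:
p = 200 (p = -20 + 220 = 200)
r(L) = L
b(H) = H/2 (b(H) = -(H + H*(-5))/8 = -(H - 5*H)/8 = -(-1)*H/2 = H/2)
K(-1228) - b(p) = 874/(-1228) - 200/2 = 874*(-1/1228) - 1*100 = -437/614 - 100 = -61837/614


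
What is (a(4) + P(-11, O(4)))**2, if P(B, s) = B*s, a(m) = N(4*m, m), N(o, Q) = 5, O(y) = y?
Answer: 1521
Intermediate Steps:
a(m) = 5
(a(4) + P(-11, O(4)))**2 = (5 - 11*4)**2 = (5 - 44)**2 = (-39)**2 = 1521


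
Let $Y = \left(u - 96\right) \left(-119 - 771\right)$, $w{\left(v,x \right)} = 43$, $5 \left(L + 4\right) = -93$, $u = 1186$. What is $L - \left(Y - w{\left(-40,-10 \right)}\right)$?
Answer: $\frac{4850602}{5} \approx 9.7012 \cdot 10^{5}$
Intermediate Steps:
$L = - \frac{113}{5}$ ($L = -4 + \frac{1}{5} \left(-93\right) = -4 - \frac{93}{5} = - \frac{113}{5} \approx -22.6$)
$Y = -970100$ ($Y = \left(1186 - 96\right) \left(-119 - 771\right) = 1090 \left(-890\right) = -970100$)
$L - \left(Y - w{\left(-40,-10 \right)}\right) = - \frac{113}{5} - \left(-970100 - 43\right) = - \frac{113}{5} - -970143 = - \frac{113}{5} + 970143 = \frac{4850602}{5}$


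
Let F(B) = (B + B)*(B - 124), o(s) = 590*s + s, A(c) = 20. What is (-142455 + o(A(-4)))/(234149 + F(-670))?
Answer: -43545/432703 ≈ -0.10063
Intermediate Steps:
o(s) = 591*s
F(B) = 2*B*(-124 + B) (F(B) = (2*B)*(-124 + B) = 2*B*(-124 + B))
(-142455 + o(A(-4)))/(234149 + F(-670)) = (-142455 + 591*20)/(234149 + 2*(-670)*(-124 - 670)) = (-142455 + 11820)/(234149 + 2*(-670)*(-794)) = -130635/(234149 + 1063960) = -130635/1298109 = -130635*1/1298109 = -43545/432703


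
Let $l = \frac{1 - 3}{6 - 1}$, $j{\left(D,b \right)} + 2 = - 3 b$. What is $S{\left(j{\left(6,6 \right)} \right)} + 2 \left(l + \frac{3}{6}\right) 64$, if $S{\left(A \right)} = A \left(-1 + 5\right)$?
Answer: $- \frac{336}{5} \approx -67.2$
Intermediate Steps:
$j{\left(D,b \right)} = -2 - 3 b$
$l = - \frac{2}{5} \approx -0.4$
$S{\left(A \right)} = 4 A$ ($S{\left(A \right)} = A 4 = 4 A$)
$S{\left(j{\left(6,6 \right)} \right)} + 2 \left(l + \frac{3}{6}\right) 64 = 4 \left(-2 - 18\right) + 2 \left(- \frac{2}{5} + \frac{3}{6}\right) 64 = 4 \left(-2 - 18\right) + 2 \left(- \frac{2}{5} + 3 \cdot \frac{1}{6}\right) 64 = 4 \left(-20\right) + 2 \left(- \frac{2}{5} + \frac{1}{2}\right) 64 = -80 + 2 \cdot \frac{1}{10} \cdot 64 = -80 + \frac{1}{5} \cdot 64 = -80 + \frac{64}{5} = - \frac{336}{5}$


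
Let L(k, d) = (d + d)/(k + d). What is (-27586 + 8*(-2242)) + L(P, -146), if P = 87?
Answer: -2685506/59 ≈ -45517.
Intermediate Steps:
L(k, d) = 2*d/(d + k) (L(k, d) = (2*d)/(d + k) = 2*d/(d + k))
(-27586 + 8*(-2242)) + L(P, -146) = (-27586 + 8*(-2242)) + 2*(-146)/(-146 + 87) = (-27586 - 17936) + 2*(-146)/(-59) = -45522 + 2*(-146)*(-1/59) = -45522 + 292/59 = -2685506/59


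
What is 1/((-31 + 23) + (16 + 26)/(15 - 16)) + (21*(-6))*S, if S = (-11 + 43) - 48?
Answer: 100799/50 ≈ 2016.0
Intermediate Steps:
S = -16 (S = 32 - 48 = -16)
1/((-31 + 23) + (16 + 26)/(15 - 16)) + (21*(-6))*S = 1/((-31 + 23) + (16 + 26)/(15 - 16)) + (21*(-6))*(-16) = 1/(-8 + 42/(-1)) - 126*(-16) = 1/(-8 + 42*(-1)) + 2016 = 1/(-8 - 42) + 2016 = 1/(-50) + 2016 = -1/50 + 2016 = 100799/50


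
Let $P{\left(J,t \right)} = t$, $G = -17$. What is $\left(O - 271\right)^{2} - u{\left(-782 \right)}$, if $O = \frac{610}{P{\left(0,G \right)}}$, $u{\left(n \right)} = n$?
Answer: $\frac{27443087}{289} \approx 94959.0$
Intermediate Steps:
$O = - \frac{610}{17}$ ($O = \frac{610}{-17} = 610 \left(- \frac{1}{17}\right) = - \frac{610}{17} \approx -35.882$)
$\left(O - 271\right)^{2} - u{\left(-782 \right)} = \left(- \frac{610}{17} - 271\right)^{2} - -782 = \left(- \frac{5217}{17}\right)^{2} + 782 = \frac{27217089}{289} + 782 = \frac{27443087}{289}$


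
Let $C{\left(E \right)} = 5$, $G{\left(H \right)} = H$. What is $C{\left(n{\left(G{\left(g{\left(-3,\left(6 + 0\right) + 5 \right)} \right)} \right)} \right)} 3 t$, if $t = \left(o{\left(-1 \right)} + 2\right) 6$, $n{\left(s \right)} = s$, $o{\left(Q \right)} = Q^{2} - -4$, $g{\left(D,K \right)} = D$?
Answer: $630$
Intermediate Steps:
$o{\left(Q \right)} = 4 + Q^{2}$ ($o{\left(Q \right)} = Q^{2} + 4 = 4 + Q^{2}$)
$t = 42$ ($t = \left(\left(4 + \left(-1\right)^{2}\right) + 2\right) 6 = \left(\left(4 + 1\right) + 2\right) 6 = \left(5 + 2\right) 6 = 7 \cdot 6 = 42$)
$C{\left(n{\left(G{\left(g{\left(-3,\left(6 + 0\right) + 5 \right)} \right)} \right)} \right)} 3 t = 5 \cdot 3 \cdot 42 = 15 \cdot 42 = 630$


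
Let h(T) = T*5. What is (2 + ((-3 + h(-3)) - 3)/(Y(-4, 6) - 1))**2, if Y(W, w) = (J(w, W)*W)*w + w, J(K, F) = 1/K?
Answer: 361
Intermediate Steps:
h(T) = 5*T
Y(W, w) = W + w (Y(W, w) = (W/w)*w + w = W + w)
(2 + ((-3 + h(-3)) - 3)/(Y(-4, 6) - 1))**2 = (2 + ((-3 + 5*(-3)) - 3)/((-4 + 6) - 1))**2 = (2 + ((-3 - 15) - 3)/(2 - 1))**2 = (2 + (-18 - 3)/1)**2 = (2 - 21*1)**2 = (2 - 21)**2 = (-19)**2 = 361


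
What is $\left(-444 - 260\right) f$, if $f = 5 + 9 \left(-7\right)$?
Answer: $40832$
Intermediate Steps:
$f = -58$ ($f = 5 - 63 = -58$)
$\left(-444 - 260\right) f = \left(-444 - 260\right) \left(-58\right) = \left(-704\right) \left(-58\right) = 40832$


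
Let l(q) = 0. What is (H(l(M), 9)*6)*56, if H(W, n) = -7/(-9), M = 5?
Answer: 784/3 ≈ 261.33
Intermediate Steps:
H(W, n) = 7/9 (H(W, n) = -7*(-⅑) = 7/9)
(H(l(M), 9)*6)*56 = ((7/9)*6)*56 = (14/3)*56 = 784/3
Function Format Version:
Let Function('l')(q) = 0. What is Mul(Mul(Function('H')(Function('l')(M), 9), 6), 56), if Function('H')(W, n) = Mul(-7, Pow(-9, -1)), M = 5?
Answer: Rational(784, 3) ≈ 261.33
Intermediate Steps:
Function('H')(W, n) = Rational(7, 9) (Function('H')(W, n) = Mul(-7, Rational(-1, 9)) = Rational(7, 9))
Mul(Mul(Function('H')(Function('l')(M), 9), 6), 56) = Mul(Mul(Rational(7, 9), 6), 56) = Mul(Rational(14, 3), 56) = Rational(784, 3)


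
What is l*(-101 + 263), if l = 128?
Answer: 20736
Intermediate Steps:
l*(-101 + 263) = 128*(-101 + 263) = 128*162 = 20736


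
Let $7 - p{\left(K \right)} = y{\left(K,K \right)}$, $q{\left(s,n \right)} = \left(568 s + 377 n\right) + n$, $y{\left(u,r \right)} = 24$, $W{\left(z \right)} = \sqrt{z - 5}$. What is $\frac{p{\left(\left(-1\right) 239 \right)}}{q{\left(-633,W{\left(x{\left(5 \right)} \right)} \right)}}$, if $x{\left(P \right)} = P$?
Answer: $\frac{17}{359544} \approx 4.7282 \cdot 10^{-5}$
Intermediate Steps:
$W{\left(z \right)} = \sqrt{-5 + z}$
$q{\left(s,n \right)} = 378 n + 568 s$ ($q{\left(s,n \right)} = \left(377 n + 568 s\right) + n = 378 n + 568 s$)
$p{\left(K \right)} = -17$ ($p{\left(K \right)} = 7 - 24 = -17$)
$\frac{p{\left(\left(-1\right) 239 \right)}}{q{\left(-633,W{\left(x{\left(5 \right)} \right)} \right)}} = - \frac{17}{378 \sqrt{-5 + 5} + 568 \left(-633\right)} = - \frac{17}{378 \sqrt{0} - 359544} = - \frac{17}{378 \cdot 0 - 359544} = - \frac{17}{0 - 359544} = - \frac{17}{-359544} = \left(-17\right) \left(- \frac{1}{359544}\right) = \frac{17}{359544}$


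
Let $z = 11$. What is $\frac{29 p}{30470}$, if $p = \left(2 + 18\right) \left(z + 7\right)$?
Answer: $\frac{1044}{3047} \approx 0.34263$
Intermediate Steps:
$p = 360$ ($p = \left(2 + 18\right) \left(11 + 7\right) = 20 \cdot 18 = 360$)
$\frac{29 p}{30470} = \frac{29 \cdot 360}{30470} = 10440 \cdot \frac{1}{30470} = \frac{1044}{3047}$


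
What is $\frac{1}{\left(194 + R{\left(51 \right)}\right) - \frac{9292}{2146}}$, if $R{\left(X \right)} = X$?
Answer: $\frac{1073}{258239} \approx 0.0041551$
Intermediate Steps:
$\frac{1}{\left(194 + R{\left(51 \right)}\right) - \frac{9292}{2146}} = \frac{1}{\left(194 + 51\right) - \frac{9292}{2146}} = \frac{1}{245 - \frac{4646}{1073}} = \frac{1}{\frac{258239}{1073}} = \frac{1073}{258239}$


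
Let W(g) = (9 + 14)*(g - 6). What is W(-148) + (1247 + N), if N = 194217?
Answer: 191922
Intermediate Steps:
W(g) = -138 + 23*g (W(g) = 23*(-6 + g) = -138 + 23*g)
W(-148) + (1247 + N) = (-138 + 23*(-148)) + (1247 + 194217) = (-138 - 3404) + 195464 = -3542 + 195464 = 191922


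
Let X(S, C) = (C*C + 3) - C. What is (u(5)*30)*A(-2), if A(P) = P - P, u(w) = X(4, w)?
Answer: 0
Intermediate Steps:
X(S, C) = 3 + C² - C (X(S, C) = (C² + 3) - C = (3 + C²) - C = 3 + C² - C)
u(w) = 3 + w² - w
A(P) = 0
(u(5)*30)*A(-2) = ((3 + 5² - 1*5)*30)*0 = ((3 + 25 - 5)*30)*0 = (23*30)*0 = 690*0 = 0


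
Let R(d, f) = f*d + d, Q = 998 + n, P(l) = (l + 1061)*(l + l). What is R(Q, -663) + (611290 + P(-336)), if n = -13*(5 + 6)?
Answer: -441920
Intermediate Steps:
n = -143 (n = -13*11 = -143)
P(l) = 2*l*(1061 + l) (P(l) = (1061 + l)*(2*l) = 2*l*(1061 + l))
Q = 855 (Q = 998 - 143 = 855)
R(d, f) = d + d*f (R(d, f) = d*f + d = d + d*f)
R(Q, -663) + (611290 + P(-336)) = 855*(1 - 663) + (611290 + 2*(-336)*(1061 - 336)) = 855*(-662) + (611290 + 2*(-336)*725) = -566010 + (611290 - 487200) = -566010 + 124090 = -441920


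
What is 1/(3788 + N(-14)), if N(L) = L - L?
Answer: 1/3788 ≈ 0.00026399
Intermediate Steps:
N(L) = 0
1/(3788 + N(-14)) = 1/(3788 + 0) = 1/3788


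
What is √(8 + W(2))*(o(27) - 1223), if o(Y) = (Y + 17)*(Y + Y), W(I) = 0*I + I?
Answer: 1153*√10 ≈ 3646.1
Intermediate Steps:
W(I) = I (W(I) = 0 + I = I)
o(Y) = 2*Y*(17 + Y) (o(Y) = (17 + Y)*(2*Y) = 2*Y*(17 + Y))
√(8 + W(2))*(o(27) - 1223) = √(8 + 2)*(2*27*(17 + 27) - 1223) = √10*(2*27*44 - 1223) = √10*(2376 - 1223) = √10*1153 = 1153*√10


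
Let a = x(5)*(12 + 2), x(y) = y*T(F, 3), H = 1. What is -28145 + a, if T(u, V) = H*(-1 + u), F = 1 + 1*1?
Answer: -28075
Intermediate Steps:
F = 2 (F = 1 + 1 = 2)
T(u, V) = -1 + u (T(u, V) = 1*(-1 + u) = -1 + u)
x(y) = y (x(y) = y*(-1 + 2) = y*1 = y)
a = 70 (a = 5*(12 + 2) = 5*14 = 70)
-28145 + a = -28145 + 70 = -28075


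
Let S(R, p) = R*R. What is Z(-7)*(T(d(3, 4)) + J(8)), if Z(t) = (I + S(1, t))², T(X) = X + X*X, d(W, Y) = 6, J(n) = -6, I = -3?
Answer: 144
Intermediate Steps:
S(R, p) = R²
T(X) = X + X²
Z(t) = 4 (Z(t) = (-3 + 1²)² = (-3 + 1)² = (-2)² = 4)
Z(-7)*(T(d(3, 4)) + J(8)) = 4*(6*(1 + 6) - 6) = 4*(6*7 - 6) = 4*(42 - 6) = 4*36 = 144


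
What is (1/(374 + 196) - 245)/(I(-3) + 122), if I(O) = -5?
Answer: -139649/66690 ≈ -2.0940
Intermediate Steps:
(1/(374 + 196) - 245)/(I(-3) + 122) = (1/(374 + 196) - 245)/(-5 + 122) = (1/570 - 245)/117 = (1/570 - 245)*(1/117) = -139649/570*1/117 = -139649/66690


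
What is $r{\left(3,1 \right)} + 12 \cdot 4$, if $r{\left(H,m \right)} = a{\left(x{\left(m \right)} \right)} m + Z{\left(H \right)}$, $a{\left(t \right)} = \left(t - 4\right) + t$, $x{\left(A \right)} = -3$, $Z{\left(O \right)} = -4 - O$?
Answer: $31$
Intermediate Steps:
$a{\left(t \right)} = -4 + 2 t$ ($a{\left(t \right)} = \left(-4 + t\right) + t = -4 + 2 t$)
$r{\left(H,m \right)} = -4 - H - 10 m$ ($r{\left(H,m \right)} = \left(-4 + 2 \left(-3\right)\right) m - \left(4 + H\right) = \left(-4 - 6\right) m - \left(4 + H\right) = - 10 m - \left(4 + H\right) = -4 - H - 10 m$)
$r{\left(3,1 \right)} + 12 \cdot 4 = \left(-4 - 3 - 10\right) + 12 \cdot 4 = \left(-4 - 3 - 10\right) + 48 = -17 + 48 = 31$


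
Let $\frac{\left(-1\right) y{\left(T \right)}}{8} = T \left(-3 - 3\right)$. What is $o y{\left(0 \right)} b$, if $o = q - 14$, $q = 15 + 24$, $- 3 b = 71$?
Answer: $0$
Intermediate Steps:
$b = - \frac{71}{3}$ ($b = \left(- \frac{1}{3}\right) 71 = - \frac{71}{3} \approx -23.667$)
$y{\left(T \right)} = 48 T$ ($y{\left(T \right)} = - 8 T \left(-3 - 3\right) = - 8 T \left(-6\right) = - 8 \left(- 6 T\right) = 48 T$)
$q = 39$
$o = 25$ ($o = 39 - 14 = 25$)
$o y{\left(0 \right)} b = 25 \cdot 48 \cdot 0 \left(- \frac{71}{3}\right) = 25 \cdot 0 \left(- \frac{71}{3}\right) = 0 \left(- \frac{71}{3}\right) = 0$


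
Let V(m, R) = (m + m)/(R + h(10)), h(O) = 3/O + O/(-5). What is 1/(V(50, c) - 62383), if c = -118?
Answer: -1197/74673451 ≈ -1.6030e-5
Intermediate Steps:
h(O) = 3/O - O/5 (h(O) = 3/O + O*(-1/5) = 3/O - O/5)
V(m, R) = 2*m/(-17/10 + R) (V(m, R) = (m + m)/(R + (3/10 - 1/5*10)) = (2*m)/(R + (3*(1/10) - 2)) = (2*m)/(R + (3/10 - 2)) = (2*m)/(R - 17/10) = (2*m)/(-17/10 + R) = 2*m/(-17/10 + R))
1/(V(50, c) - 62383) = 1/(20*50/(-17 + 10*(-118)) - 62383) = 1/(20*50/(-17 - 1180) - 62383) = 1/(20*50/(-1197) - 62383) = 1/(20*50*(-1/1197) - 62383) = 1/(-1000/1197 - 62383) = 1/(-74673451/1197) = -1197/74673451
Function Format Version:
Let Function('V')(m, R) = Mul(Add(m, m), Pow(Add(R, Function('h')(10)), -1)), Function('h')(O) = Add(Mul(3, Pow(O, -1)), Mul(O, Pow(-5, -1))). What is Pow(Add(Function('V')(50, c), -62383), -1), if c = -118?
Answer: Rational(-1197, 74673451) ≈ -1.6030e-5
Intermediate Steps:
Function('h')(O) = Add(Mul(3, Pow(O, -1)), Mul(Rational(-1, 5), O)) (Function('h')(O) = Add(Mul(3, Pow(O, -1)), Mul(O, Rational(-1, 5))) = Add(Mul(3, Pow(O, -1)), Mul(Rational(-1, 5), O)))
Function('V')(m, R) = Mul(2, m, Pow(Add(Rational(-17, 10), R), -1)) (Function('V')(m, R) = Mul(Add(m, m), Pow(Add(R, Add(Mul(3, Pow(10, -1)), Mul(Rational(-1, 5), 10))), -1)) = Mul(Mul(2, m), Pow(Add(R, Add(Mul(3, Rational(1, 10)), -2)), -1)) = Mul(Mul(2, m), Pow(Add(R, Add(Rational(3, 10), -2)), -1)) = Mul(Mul(2, m), Pow(Add(R, Rational(-17, 10)), -1)) = Mul(Mul(2, m), Pow(Add(Rational(-17, 10), R), -1)) = Mul(2, m, Pow(Add(Rational(-17, 10), R), -1)))
Pow(Add(Function('V')(50, c), -62383), -1) = Pow(Add(Mul(20, 50, Pow(Add(-17, Mul(10, -118)), -1)), -62383), -1) = Pow(Add(Mul(20, 50, Pow(Add(-17, -1180), -1)), -62383), -1) = Pow(Add(Mul(20, 50, Pow(-1197, -1)), -62383), -1) = Pow(Add(Mul(20, 50, Rational(-1, 1197)), -62383), -1) = Pow(Add(Rational(-1000, 1197), -62383), -1) = Pow(Rational(-74673451, 1197), -1) = Rational(-1197, 74673451)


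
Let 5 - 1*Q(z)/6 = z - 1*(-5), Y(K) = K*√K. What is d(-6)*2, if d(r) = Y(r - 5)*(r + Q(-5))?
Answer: -528*I*√11 ≈ -1751.2*I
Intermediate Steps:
Y(K) = K^(3/2)
Q(z) = -6*z (Q(z) = 30 - 6*(z - 1*(-5)) = 30 - 6*(z + 5) = 30 - 6*(5 + z) = 30 + (-30 - 6*z) = -6*z)
d(r) = (-5 + r)^(3/2)*(30 + r) (d(r) = (r - 5)^(3/2)*(r - 6*(-5)) = (-5 + r)^(3/2)*(r + 30) = (-5 + r)^(3/2)*(30 + r))
d(-6)*2 = ((-5 - 6)^(3/2)*(30 - 6))*2 = ((-11)^(3/2)*24)*2 = (-11*I*√11*24)*2 = -264*I*√11*2 = -528*I*√11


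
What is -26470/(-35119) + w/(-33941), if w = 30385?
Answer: -168672545/1191973979 ≈ -0.14151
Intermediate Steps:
-26470/(-35119) + w/(-33941) = -26470/(-35119) + 30385/(-33941) = -26470*(-1/35119) + 30385*(-1/33941) = 26470/35119 - 30385/33941 = -168672545/1191973979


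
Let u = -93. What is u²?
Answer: 8649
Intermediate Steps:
u² = (-93)² = 8649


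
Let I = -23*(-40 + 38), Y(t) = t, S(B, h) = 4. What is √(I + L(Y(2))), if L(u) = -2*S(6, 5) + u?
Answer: 2*√10 ≈ 6.3246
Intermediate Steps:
I = 46 (I = -23*(-2) = 46)
L(u) = -8 + u (L(u) = -2*4 + u = -8 + u)
√(I + L(Y(2))) = √(46 + (-8 + 2)) = √(46 - 6) = √40 = 2*√10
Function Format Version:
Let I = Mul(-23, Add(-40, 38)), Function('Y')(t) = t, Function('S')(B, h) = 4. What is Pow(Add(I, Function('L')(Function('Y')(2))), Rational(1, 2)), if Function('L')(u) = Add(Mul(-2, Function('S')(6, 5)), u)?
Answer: Mul(2, Pow(10, Rational(1, 2))) ≈ 6.3246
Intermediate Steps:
I = 46 (I = Mul(-23, -2) = 46)
Function('L')(u) = Add(-8, u) (Function('L')(u) = Add(Mul(-2, 4), u) = Add(-8, u))
Pow(Add(I, Function('L')(Function('Y')(2))), Rational(1, 2)) = Pow(Add(46, Add(-8, 2)), Rational(1, 2)) = Pow(Add(46, -6), Rational(1, 2)) = Pow(40, Rational(1, 2)) = Mul(2, Pow(10, Rational(1, 2)))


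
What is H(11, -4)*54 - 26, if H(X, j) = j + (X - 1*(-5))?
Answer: 622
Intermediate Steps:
H(X, j) = 5 + X + j (H(X, j) = j + (X + 5) = j + (5 + X) = 5 + X + j)
H(11, -4)*54 - 26 = (5 + 11 - 4)*54 - 26 = 12*54 - 26 = 648 - 26 = 622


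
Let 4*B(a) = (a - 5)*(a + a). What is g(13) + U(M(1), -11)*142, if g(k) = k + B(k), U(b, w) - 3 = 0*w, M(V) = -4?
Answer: 491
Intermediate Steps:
U(b, w) = 3 (U(b, w) = 3 + 0*w = 3 + 0 = 3)
B(a) = a*(-5 + a)/2 (B(a) = ((a - 5)*(a + a))/4 = ((-5 + a)*(2*a))/4 = (2*a*(-5 + a))/4 = a*(-5 + a)/2)
g(k) = k + k*(-5 + k)/2
g(13) + U(M(1), -11)*142 = (½)*13*(-3 + 13) + 3*142 = (½)*13*10 + 426 = 65 + 426 = 491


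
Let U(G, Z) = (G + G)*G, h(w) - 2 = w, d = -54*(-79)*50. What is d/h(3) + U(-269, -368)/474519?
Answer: 20243125262/474519 ≈ 42660.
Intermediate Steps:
d = 213300 (d = 4266*50 = 213300)
h(w) = 2 + w
U(G, Z) = 2*G² (U(G, Z) = (2*G)*G = 2*G²)
d/h(3) + U(-269, -368)/474519 = 213300/(2 + 3) + (2*(-269)²)/474519 = 213300/5 + (2*72361)*(1/474519) = 213300*(⅕) + 144722*(1/474519) = 42660 + 144722/474519 = 20243125262/474519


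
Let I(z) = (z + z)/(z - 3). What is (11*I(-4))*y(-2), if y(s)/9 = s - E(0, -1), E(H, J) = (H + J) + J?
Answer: 0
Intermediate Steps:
E(H, J) = H + 2*J
I(z) = 2*z/(-3 + z) (I(z) = (2*z)/(-3 + z) = 2*z/(-3 + z))
y(s) = 18 + 9*s (y(s) = 9*(s - (0 + 2*(-1))) = 9*(s - (0 - 2)) = 9*(s - 1*(-2)) = 9*(s + 2) = 9*(2 + s) = 18 + 9*s)
(11*I(-4))*y(-2) = (11*(2*(-4)/(-3 - 4)))*(18 + 9*(-2)) = (11*(2*(-4)/(-7)))*(18 - 18) = (11*(2*(-4)*(-⅐)))*0 = (11*(8/7))*0 = (88/7)*0 = 0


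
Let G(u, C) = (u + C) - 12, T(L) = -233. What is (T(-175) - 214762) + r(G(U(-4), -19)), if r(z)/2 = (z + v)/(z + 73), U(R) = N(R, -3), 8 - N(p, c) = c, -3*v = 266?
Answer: -34184857/159 ≈ -2.1500e+5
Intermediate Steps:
v = -266/3 (v = -⅓*266 = -266/3 ≈ -88.667)
N(p, c) = 8 - c
U(R) = 11 (U(R) = 8 - 1*(-3) = 8 + 3 = 11)
G(u, C) = -12 + C + u (G(u, C) = (C + u) - 12 = -12 + C + u)
r(z) = 2*(-266/3 + z)/(73 + z) (r(z) = 2*((z - 266/3)/(z + 73)) = 2*((-266/3 + z)/(73 + z)) = 2*(-266/3 + z)/(73 + z))
(T(-175) - 214762) + r(G(U(-4), -19)) = (-233 - 214762) + 2*(-266 + 3*(-12 - 19 + 11))/(3*(73 + (-12 - 19 + 11))) = -214995 + 2*(-266 + 3*(-20))/(3*(73 - 20)) = -214995 + (⅔)*(-266 - 60)/53 = -214995 + (⅔)*(1/53)*(-326) = -214995 - 652/159 = -34184857/159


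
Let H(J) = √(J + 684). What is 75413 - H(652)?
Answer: 75413 - 2*√334 ≈ 75377.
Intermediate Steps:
H(J) = √(684 + J)
75413 - H(652) = 75413 - √(684 + 652) = 75413 - √1336 = 75413 - 2*√334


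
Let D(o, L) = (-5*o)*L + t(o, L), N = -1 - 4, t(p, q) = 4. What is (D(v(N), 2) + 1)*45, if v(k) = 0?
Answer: 225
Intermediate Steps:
N = -5
D(o, L) = 4 - 5*L*o (D(o, L) = (-5*o)*L + 4 = -5*L*o + 4 = 4 - 5*L*o)
(D(v(N), 2) + 1)*45 = ((4 - 5*2*0) + 1)*45 = ((4 + 0) + 1)*45 = (4 + 1)*45 = 5*45 = 225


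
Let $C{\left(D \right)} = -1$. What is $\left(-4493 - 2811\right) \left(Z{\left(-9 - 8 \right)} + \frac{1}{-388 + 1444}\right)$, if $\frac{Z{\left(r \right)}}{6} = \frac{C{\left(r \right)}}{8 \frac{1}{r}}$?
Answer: $- \frac{1117595}{12} \approx -93133.0$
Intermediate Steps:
$Z{\left(r \right)} = - \frac{3 r}{4}$ ($Z{\left(r \right)} = 6 \left(- \frac{1}{8 \frac{1}{r}}\right) = 6 \left(- \frac{r}{8}\right) = - \frac{3 r}{4}$)
$\left(-4493 - 2811\right) \left(Z{\left(-9 - 8 \right)} + \frac{1}{-388 + 1444}\right) = \left(-4493 - 2811\right) \left(- \frac{3 \left(-9 - 8\right)}{4} + \frac{1}{-388 + 1444}\right) = - 7304 \left(\left(- \frac{3}{4}\right) \left(-17\right) + \frac{1}{1056}\right) = - 7304 \left(\frac{51}{4} + \frac{1}{1056}\right) = \left(-7304\right) \frac{13465}{1056} = - \frac{1117595}{12}$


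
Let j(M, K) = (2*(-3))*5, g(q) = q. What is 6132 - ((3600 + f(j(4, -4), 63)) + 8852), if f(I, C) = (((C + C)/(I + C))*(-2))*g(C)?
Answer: -64228/11 ≈ -5838.9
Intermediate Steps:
j(M, K) = -30 (j(M, K) = -6*5 = -30)
f(I, C) = -4*C**2/(C + I) (f(I, C) = (((C + C)/(I + C))*(-2))*C = (((2*C)/(C + I))*(-2))*C = ((2*C/(C + I))*(-2))*C = (-4*C/(C + I))*C = -4*C**2/(C + I))
6132 - ((3600 + f(j(4, -4), 63)) + 8852) = 6132 - ((3600 - 4*63**2/(63 - 30)) + 8852) = 6132 - ((3600 - 4*3969/33) + 8852) = 6132 - ((3600 - 4*3969*1/33) + 8852) = 6132 - ((3600 - 5292/11) + 8852) = 6132 - (34308/11 + 8852) = 6132 - 1*131680/11 = 6132 - 131680/11 = -64228/11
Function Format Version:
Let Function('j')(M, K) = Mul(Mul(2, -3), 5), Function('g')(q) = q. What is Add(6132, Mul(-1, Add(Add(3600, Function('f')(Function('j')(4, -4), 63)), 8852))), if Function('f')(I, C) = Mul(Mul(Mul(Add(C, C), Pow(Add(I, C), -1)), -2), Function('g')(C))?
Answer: Rational(-64228, 11) ≈ -5838.9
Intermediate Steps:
Function('j')(M, K) = -30 (Function('j')(M, K) = Mul(-6, 5) = -30)
Function('f')(I, C) = Mul(-4, Pow(C, 2), Pow(Add(C, I), -1)) (Function('f')(I, C) = Mul(Mul(Mul(Add(C, C), Pow(Add(I, C), -1)), -2), C) = Mul(Mul(Mul(Mul(2, C), Pow(Add(C, I), -1)), -2), C) = Mul(Mul(Mul(2, C, Pow(Add(C, I), -1)), -2), C) = Mul(Mul(-4, C, Pow(Add(C, I), -1)), C) = Mul(-4, Pow(C, 2), Pow(Add(C, I), -1)))
Add(6132, Mul(-1, Add(Add(3600, Function('f')(Function('j')(4, -4), 63)), 8852))) = Add(6132, Mul(-1, Add(Add(3600, Mul(-4, Pow(63, 2), Pow(Add(63, -30), -1))), 8852))) = Add(6132, Mul(-1, Add(Add(3600, Mul(-4, 3969, Pow(33, -1))), 8852))) = Add(6132, Mul(-1, Add(Add(3600, Mul(-4, 3969, Rational(1, 33))), 8852))) = Add(6132, Mul(-1, Add(Add(3600, Rational(-5292, 11)), 8852))) = Add(6132, Mul(-1, Add(Rational(34308, 11), 8852))) = Add(6132, Mul(-1, Rational(131680, 11))) = Add(6132, Rational(-131680, 11)) = Rational(-64228, 11)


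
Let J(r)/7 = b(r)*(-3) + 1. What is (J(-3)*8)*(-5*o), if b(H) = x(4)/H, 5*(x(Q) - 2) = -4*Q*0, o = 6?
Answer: -5040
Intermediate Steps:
x(Q) = 2 (x(Q) = 2 + (-4*Q*0)/5 = 2 + (⅕)*0 = 2 + 0 = 2)
b(H) = 2/H
J(r) = 7 - 42/r (J(r) = 7*((2/r)*(-3) + 1) = 7*(-6/r + 1) = 7*(1 - 6/r) = 7 - 42/r)
(J(-3)*8)*(-5*o) = ((7 - 42/(-3))*8)*(-5*6) = ((7 - 42*(-⅓))*8)*(-30) = ((7 + 14)*8)*(-30) = (21*8)*(-30) = 168*(-30) = -5040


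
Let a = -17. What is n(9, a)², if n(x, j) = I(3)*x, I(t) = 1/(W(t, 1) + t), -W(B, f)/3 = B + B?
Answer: 9/25 ≈ 0.36000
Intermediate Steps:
W(B, f) = -6*B (W(B, f) = -3*(B + B) = -6*B)
I(t) = -1/(5*t) (I(t) = 1/(-6*t + t) = 1/(-5*t) = -1/(5*t))
n(x, j) = -x/15 (n(x, j) = (-⅕/3)*x = (-⅕*⅓)*x = -x/15)
n(9, a)² = (-1/15*9)² = (-⅗)² = 9/25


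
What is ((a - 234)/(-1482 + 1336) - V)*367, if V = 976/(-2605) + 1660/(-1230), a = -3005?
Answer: 410484352091/46780590 ≈ 8774.7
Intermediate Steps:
V = -552478/320415 (V = 976*(-1/2605) + 1660*(-1/1230) = -976/2605 - 166/123 = -552478/320415 ≈ -1.7243)
((a - 234)/(-1482 + 1336) - V)*367 = ((-3005 - 234)/(-1482 + 1336) - 1*(-552478/320415))*367 = (-3239/(-146) + 552478/320415)*367 = (-3239*(-1/146) + 552478/320415)*367 = (3239/146 + 552478/320415)*367 = (1118485973/46780590)*367 = 410484352091/46780590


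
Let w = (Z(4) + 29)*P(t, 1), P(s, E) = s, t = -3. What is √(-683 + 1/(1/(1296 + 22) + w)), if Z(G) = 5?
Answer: I*√12343878566005/134435 ≈ 26.134*I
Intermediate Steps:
w = -102 (w = (5 + 29)*(-3) = 34*(-3) = -102)
√(-683 + 1/(1/(1296 + 22) + w)) = √(-683 + 1/(1/(1296 + 22) - 102)) = √(-683 + 1/(1/1318 - 102)) = √(-683 + 1/(-134435/1318)) = √(-683 - 1318/134435) = √(-91820423/134435) = I*√12343878566005/134435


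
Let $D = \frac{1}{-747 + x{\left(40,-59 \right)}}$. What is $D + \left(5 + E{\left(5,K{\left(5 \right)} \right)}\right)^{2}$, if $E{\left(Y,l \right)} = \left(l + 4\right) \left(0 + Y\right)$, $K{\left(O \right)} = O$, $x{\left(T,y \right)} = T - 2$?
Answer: $\frac{1772499}{709} \approx 2500.0$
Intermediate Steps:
$x{\left(T,y \right)} = -2 + T$ ($x{\left(T,y \right)} = T - 2 = -2 + T$)
$E{\left(Y,l \right)} = Y \left(4 + l\right)$ ($E{\left(Y,l \right)} = \left(4 + l\right) Y = Y \left(4 + l\right)$)
$D = - \frac{1}{709}$ ($D = \frac{1}{-747 + \left(-2 + 40\right)} = \frac{1}{-747 + 38} = \frac{1}{-709} = - \frac{1}{709} \approx -0.0014104$)
$D + \left(5 + E{\left(5,K{\left(5 \right)} \right)}\right)^{2} = - \frac{1}{709} + \left(5 + 5 \left(4 + 5\right)\right)^{2} = - \frac{1}{709} + \left(5 + 5 \cdot 9\right)^{2} = - \frac{1}{709} + \left(5 + 45\right)^{2} = - \frac{1}{709} + 50^{2} = - \frac{1}{709} + 2500 = \frac{1772499}{709}$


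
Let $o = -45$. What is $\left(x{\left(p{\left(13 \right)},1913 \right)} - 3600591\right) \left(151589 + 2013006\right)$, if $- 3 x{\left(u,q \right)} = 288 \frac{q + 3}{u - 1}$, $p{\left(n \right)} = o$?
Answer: $- \frac{179058815866875}{23} \approx -7.7852 \cdot 10^{12}$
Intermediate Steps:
$p{\left(n \right)} = -45$
$x{\left(u,q \right)} = - \frac{96 \left(3 + q\right)}{-1 + u}$ ($x{\left(u,q \right)} = - \frac{288 \frac{q + 3}{u - 1}}{3} = - \frac{288 \frac{3 + q}{-1 + u}}{3} = - \frac{288 \frac{1}{-1 + u} \left(3 + q\right)}{3} = - \frac{96 \left(3 + q\right)}{-1 + u}$)
$\left(x{\left(p{\left(13 \right)},1913 \right)} - 3600591\right) \left(151589 + 2013006\right) = \left(\frac{96 \left(-3 - 1913\right)}{-1 - 45} - 3600591\right) \left(151589 + 2013006\right) = \left(\frac{96 \left(-3 - 1913\right)}{-46} - 3600591\right) 2164595 = \left(96 \left(- \frac{1}{46}\right) \left(-1916\right) - 3600591\right) 2164595 = \left(\frac{91968}{23} - 3600591\right) 2164595 = \left(- \frac{82721625}{23}\right) 2164595 = - \frac{179058815866875}{23}$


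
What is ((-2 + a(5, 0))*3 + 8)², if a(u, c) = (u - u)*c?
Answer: 4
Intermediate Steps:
a(u, c) = 0 (a(u, c) = 0*c = 0)
((-2 + a(5, 0))*3 + 8)² = ((-2 + 0)*3 + 8)² = (-2*3 + 8)² = (-6 + 8)² = 2² = 4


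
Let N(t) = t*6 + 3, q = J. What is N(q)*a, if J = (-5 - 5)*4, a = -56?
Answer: 13272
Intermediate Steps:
J = -40 (J = -10*4 = -40)
q = -40
N(t) = 3 + 6*t (N(t) = 6*t + 3 = 3 + 6*t)
N(q)*a = (3 + 6*(-40))*(-56) = (3 - 240)*(-56) = -237*(-56) = 13272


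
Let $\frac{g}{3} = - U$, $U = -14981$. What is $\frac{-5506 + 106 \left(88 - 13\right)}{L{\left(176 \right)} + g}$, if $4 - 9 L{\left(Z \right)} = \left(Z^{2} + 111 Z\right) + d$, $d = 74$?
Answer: $\frac{21996}{353905} \approx 0.062152$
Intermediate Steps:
$g = 44943$ ($g = 3 \left(\left(-1\right) \left(-14981\right)\right) = 3 \cdot 14981 = 44943$)
$L{\left(Z \right)} = - \frac{70}{9} - \frac{37 Z}{3} - \frac{Z^{2}}{9}$ ($L{\left(Z \right)} = \frac{4}{9} - \frac{\left(Z^{2} + 111 Z\right) + 74}{9} = \frac{4}{9} - \frac{74 + Z^{2} + 111 Z}{9} = \frac{4}{9} - \left(\frac{74}{9} + \frac{Z^{2}}{9} + \frac{37 Z}{3}\right) = - \frac{70}{9} - \frac{37 Z}{3} - \frac{Z^{2}}{9}$)
$\frac{-5506 + 106 \left(88 - 13\right)}{L{\left(176 \right)} + g} = \frac{-5506 + 106 \left(88 - 13\right)}{\left(- \frac{70}{9} - \frac{6512}{3} - \frac{176^{2}}{9}\right) + 44943} = \frac{-5506 + 106 \cdot 75}{\left(- \frac{70}{9} - \frac{6512}{3} - \frac{30976}{9}\right) + 44943} = \frac{-5506 + 7950}{\left(- \frac{70}{9} - \frac{6512}{3} - \frac{30976}{9}\right) + 44943} = \frac{2444}{- \frac{50582}{9} + 44943} = \frac{2444}{\frac{353905}{9}} = 2444 \cdot \frac{9}{353905} = \frac{21996}{353905}$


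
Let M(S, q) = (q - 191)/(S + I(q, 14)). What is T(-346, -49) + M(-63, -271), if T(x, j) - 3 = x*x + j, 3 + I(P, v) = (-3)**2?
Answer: 2273884/19 ≈ 1.1968e+5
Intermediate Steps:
I(P, v) = 6 (I(P, v) = -3 + (-3)**2 = -3 + 9 = 6)
T(x, j) = 3 + j + x**2 (T(x, j) = 3 + (x*x + j) = 3 + (x**2 + j) = 3 + (j + x**2) = 3 + j + x**2)
M(S, q) = (-191 + q)/(6 + S) (M(S, q) = (q - 191)/(S + 6) = (-191 + q)/(6 + S))
T(-346, -49) + M(-63, -271) = (3 - 49 + (-346)**2) + (-191 - 271)/(6 - 63) = (3 - 49 + 119716) - 462/(-57) = 119670 - 1/57*(-462) = 119670 + 154/19 = 2273884/19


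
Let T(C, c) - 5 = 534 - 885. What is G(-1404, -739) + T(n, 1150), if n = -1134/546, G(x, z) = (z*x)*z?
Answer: -766754230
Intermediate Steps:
G(x, z) = x*z² (G(x, z) = (x*z)*z = x*z²)
n = -27/13 (n = -1134*1/546 = -27/13 ≈ -2.0769)
T(C, c) = -346 (T(C, c) = 5 + (534 - 885) = 5 - 351 = -346)
G(-1404, -739) + T(n, 1150) = -1404*(-739)² - 346 = -1404*546121 - 346 = -766753884 - 346 = -766754230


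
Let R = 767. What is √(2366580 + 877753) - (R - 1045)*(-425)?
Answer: -118150 + √3244333 ≈ -1.1635e+5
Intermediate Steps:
√(2366580 + 877753) - (R - 1045)*(-425) = √(2366580 + 877753) - (767 - 1045)*(-425) = √3244333 - (-278)*(-425) = √3244333 - 1*118150 = √3244333 - 118150 = -118150 + √3244333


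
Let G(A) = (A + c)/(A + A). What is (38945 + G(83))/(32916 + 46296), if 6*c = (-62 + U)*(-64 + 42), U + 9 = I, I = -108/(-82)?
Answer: 397610323/808675308 ≈ 0.49168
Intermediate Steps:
I = 54/41 (I = -108*(-1/82) = 54/41 ≈ 1.3171)
U = -315/41 (U = -9 + 54/41 = -315/41 ≈ -7.6829)
c = 31427/123 (c = ((-62 - 315/41)*(-64 + 42))/6 = (-2857/41*(-22))/6 = (⅙)*(62854/41) = 31427/123 ≈ 255.50)
G(A) = (31427/123 + A)/(2*A) (G(A) = (A + 31427/123)/(A + A) = (31427/123 + A)/((2*A)) = (31427/123 + A)*(1/(2*A)) = (31427/123 + A)/(2*A))
(38945 + G(83))/(32916 + 46296) = (38945 + (1/246)*(31427 + 123*83)/83)/(32916 + 46296) = (38945 + (1/246)*(1/83)*(31427 + 10209))/79212 = (38945 + (1/246)*(1/83)*41636)*(1/79212) = (38945 + 20818/10209)*(1/79212) = (397610323/10209)*(1/79212) = 397610323/808675308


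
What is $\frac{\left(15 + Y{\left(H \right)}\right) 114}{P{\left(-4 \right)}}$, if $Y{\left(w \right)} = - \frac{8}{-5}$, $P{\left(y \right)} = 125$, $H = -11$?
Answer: $\frac{9462}{625} \approx 15.139$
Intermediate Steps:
$Y{\left(w \right)} = \frac{8}{5}$ ($Y{\left(w \right)} = \left(-8\right) \left(- \frac{1}{5}\right) = \frac{8}{5}$)
$\frac{\left(15 + Y{\left(H \right)}\right) 114}{P{\left(-4 \right)}} = \frac{\left(15 + \frac{8}{5}\right) 114}{125} = \frac{83}{5} \cdot 114 \cdot \frac{1}{125} = \frac{9462}{5} \cdot \frac{1}{125} = \frac{9462}{625}$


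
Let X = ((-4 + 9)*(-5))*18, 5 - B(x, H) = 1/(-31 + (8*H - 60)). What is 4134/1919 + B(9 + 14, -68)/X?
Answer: 587597878/274177125 ≈ 2.1431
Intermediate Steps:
B(x, H) = 5 - 1/(-91 + 8*H) (B(x, H) = 5 - 1/(-31 + (8*H - 60)) = 5 - 1/(-31 + (-60 + 8*H)) = 5 - 1/(-91 + 8*H))
X = -450 (X = (5*(-5))*18 = -25*18 = -450)
4134/1919 + B(9 + 14, -68)/X = 4134/1919 + (8*(-57 + 5*(-68))/(-91 + 8*(-68)))/(-450) = 4134*(1/1919) + (8*(-57 - 340)/(-91 - 544))*(-1/450) = 4134/1919 + (8*(-397)/(-635))*(-1/450) = 4134/1919 + (8*(-1/635)*(-397))*(-1/450) = 4134/1919 + (3176/635)*(-1/450) = 4134/1919 - 1588/142875 = 587597878/274177125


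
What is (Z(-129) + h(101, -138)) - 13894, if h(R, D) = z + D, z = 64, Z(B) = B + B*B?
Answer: 2544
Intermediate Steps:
Z(B) = B + B²
h(R, D) = 64 + D
(Z(-129) + h(101, -138)) - 13894 = (-129*(1 - 129) + (64 - 138)) - 13894 = (-129*(-128) - 74) - 13894 = (16512 - 74) - 13894 = 16438 - 13894 = 2544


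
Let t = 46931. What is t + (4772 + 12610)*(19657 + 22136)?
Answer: 726492857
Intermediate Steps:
t + (4772 + 12610)*(19657 + 22136) = 46931 + (4772 + 12610)*(19657 + 22136) = 46931 + 17382*41793 = 46931 + 726445926 = 726492857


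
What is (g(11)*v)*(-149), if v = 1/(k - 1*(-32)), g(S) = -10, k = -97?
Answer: -298/13 ≈ -22.923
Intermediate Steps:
v = -1/65 (v = 1/(-97 - 1*(-32)) = 1/(-97 + 32) = 1/(-65) = -1/65 ≈ -0.015385)
(g(11)*v)*(-149) = -10*(-1/65)*(-149) = (2/13)*(-149) = -298/13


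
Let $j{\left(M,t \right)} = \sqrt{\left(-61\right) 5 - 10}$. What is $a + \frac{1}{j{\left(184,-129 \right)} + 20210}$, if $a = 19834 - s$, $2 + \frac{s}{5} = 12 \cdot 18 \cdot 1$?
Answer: $\frac{1532810204654}{81688883} - \frac{3 i \sqrt{35}}{408444415} \approx 18764.0 - 4.3453 \cdot 10^{-8} i$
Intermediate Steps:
$s = 1070$ ($s = -10 + 5 \cdot 12 \cdot 18 \cdot 1 = -10 + 5 \cdot 216 \cdot 1 = -10 + 5 \cdot 216 = -10 + 1080 = 1070$)
$j{\left(M,t \right)} = 3 i \sqrt{35}$ ($j{\left(M,t \right)} = \sqrt{-305 - 10} = \sqrt{-315} = 3 i \sqrt{35}$)
$a = 18764$ ($a = 19834 - 1070 = 18764$)
$a + \frac{1}{j{\left(184,-129 \right)} + 20210} = 18764 + \frac{1}{3 i \sqrt{35} + 20210} = 18764 + \frac{1}{20210 + 3 i \sqrt{35}}$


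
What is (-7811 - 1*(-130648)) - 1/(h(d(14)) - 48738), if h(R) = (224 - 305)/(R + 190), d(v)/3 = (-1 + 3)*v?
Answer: 1640401289515/13354293 ≈ 1.2284e+5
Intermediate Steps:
d(v) = 6*v (d(v) = 3*((-1 + 3)*v) = 3*(2*v) = 6*v)
h(R) = -81/(190 + R)
(-7811 - 1*(-130648)) - 1/(h(d(14)) - 48738) = (-7811 - 1*(-130648)) - 1/(-81/(190 + 6*14) - 48738) = (-7811 + 130648) - 1/(-81/(190 + 84) - 48738) = 122837 - 1/(-81/274 - 48738) = 122837 - 1/(-13354293/274) = 122837 - 1*(-274/13354293) = 122837 + 274/13354293 = 1640401289515/13354293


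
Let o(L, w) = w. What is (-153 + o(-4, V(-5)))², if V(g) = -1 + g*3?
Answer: 28561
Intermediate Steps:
V(g) = -1 + 3*g
(-153 + o(-4, V(-5)))² = (-153 + (-1 + 3*(-5)))² = (-153 + (-1 - 15))² = (-153 - 16)² = (-169)² = 28561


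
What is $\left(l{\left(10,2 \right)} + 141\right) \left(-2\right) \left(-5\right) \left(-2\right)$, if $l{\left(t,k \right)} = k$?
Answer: $-2860$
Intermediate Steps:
$\left(l{\left(10,2 \right)} + 141\right) \left(-2\right) \left(-5\right) \left(-2\right) = \left(2 + 141\right) \left(-2\right) \left(-5\right) \left(-2\right) = 143 \cdot 10 \left(-2\right) = 143 \left(-20\right) = -2860$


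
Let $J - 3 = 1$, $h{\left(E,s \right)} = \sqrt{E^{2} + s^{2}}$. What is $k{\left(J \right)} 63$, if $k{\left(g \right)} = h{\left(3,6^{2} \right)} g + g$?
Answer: $252 + 756 \sqrt{145} \approx 9355.4$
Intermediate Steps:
$J = 4$ ($J = 3 + 1 = 4$)
$k{\left(g \right)} = g + 3 g \sqrt{145}$ ($k{\left(g \right)} = \sqrt{3^{2} + \left(6^{2}\right)^{2}} g + g = \sqrt{9 + 36^{2}} g + g = \sqrt{9 + 1296} g + g = \sqrt{1305} g + g = 3 \sqrt{145} g + g = 3 g \sqrt{145} + g = g + 3 g \sqrt{145}$)
$k{\left(J \right)} 63 = 4 \left(1 + 3 \sqrt{145}\right) 63 = \left(4 + 12 \sqrt{145}\right) 63 = 252 + 756 \sqrt{145}$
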